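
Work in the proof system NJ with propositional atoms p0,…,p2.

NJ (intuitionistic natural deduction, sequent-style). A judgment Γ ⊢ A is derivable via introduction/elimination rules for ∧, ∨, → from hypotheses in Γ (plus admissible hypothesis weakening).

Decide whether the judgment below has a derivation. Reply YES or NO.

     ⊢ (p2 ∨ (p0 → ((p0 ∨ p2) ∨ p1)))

Proof tree:
[∨I₂]  ⊢ (p2 ∨ (p0 → ((p0 ∨ p2) ∨ p1)))
  [→I]  ⊢ (p0 → ((p0 ∨ p2) ∨ p1))
    [∨I₁] p0 ⊢ ((p0 ∨ p2) ∨ p1)
      [∨I₁] p0 ⊢ (p0 ∨ p2)
        [Ax] p0 ⊢ p0

Result: YES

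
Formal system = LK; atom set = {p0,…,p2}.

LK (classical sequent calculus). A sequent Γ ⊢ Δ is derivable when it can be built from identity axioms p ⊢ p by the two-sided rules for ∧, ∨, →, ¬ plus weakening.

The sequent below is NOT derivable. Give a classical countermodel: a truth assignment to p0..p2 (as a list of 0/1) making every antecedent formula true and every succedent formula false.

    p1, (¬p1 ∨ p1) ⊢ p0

Search for a countermodel by truth-table:
  v=000: Γ:[p1=F, (¬p1 ∨ p1)=T] Δ:[p0=F] refutes=False
  v=001: Γ:[p1=F, (¬p1 ∨ p1)=T] Δ:[p0=F] refutes=False
  v=010: Γ:[p1=T, (¬p1 ∨ p1)=T] Δ:[p0=F] refutes=True  ← countermodel

Result: [0, 1, 0]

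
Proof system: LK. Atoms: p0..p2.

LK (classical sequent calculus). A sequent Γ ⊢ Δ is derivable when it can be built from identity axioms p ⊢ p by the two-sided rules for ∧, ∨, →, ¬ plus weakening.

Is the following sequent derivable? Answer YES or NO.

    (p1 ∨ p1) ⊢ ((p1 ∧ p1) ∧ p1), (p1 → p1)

Derivation trace:
[→R] (p1 ∨ p1) ⊢ ((p1 ∧ p1) ∧ p1), (p1 → p1)
  [WR] p1, (p1 ∨ p1) ⊢ ((p1 ∧ p1) ∧ p1), p1
    [∧R] p1, (p1 ∨ p1) ⊢ ((p1 ∧ p1) ∧ p1)
      [∧R] p1 ⊢ (p1 ∧ p1)
        [Ax] p1 ⊢ p1
        [Ax] p1 ⊢ p1
      [∨L] (p1 ∨ p1) ⊢ p1
        [Ax] p1 ⊢ p1
        [Ax] p1 ⊢ p1

Result: YES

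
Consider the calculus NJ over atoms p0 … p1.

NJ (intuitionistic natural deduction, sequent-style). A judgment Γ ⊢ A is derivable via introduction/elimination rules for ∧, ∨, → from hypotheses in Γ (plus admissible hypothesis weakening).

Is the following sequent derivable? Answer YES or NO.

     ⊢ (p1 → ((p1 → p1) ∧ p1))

Derivation (root first):
[→I]  ⊢ (p1 → ((p1 → p1) ∧ p1))
  [∧I] p1 ⊢ ((p1 → p1) ∧ p1)
    [→I]  ⊢ (p1 → p1)
      [Ax] p1 ⊢ p1
    [Ax] p1 ⊢ p1

Result: YES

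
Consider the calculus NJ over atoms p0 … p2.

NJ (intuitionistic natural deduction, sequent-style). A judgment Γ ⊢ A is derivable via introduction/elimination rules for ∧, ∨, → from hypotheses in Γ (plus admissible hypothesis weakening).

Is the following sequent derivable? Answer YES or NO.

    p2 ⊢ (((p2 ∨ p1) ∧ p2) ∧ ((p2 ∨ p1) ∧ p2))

Derivation trace:
[∧I] p2 ⊢ (((p2 ∨ p1) ∧ p2) ∧ ((p2 ∨ p1) ∧ p2))
  [∧I] p2 ⊢ ((p2 ∨ p1) ∧ p2)
    [∨I₁] p2 ⊢ (p2 ∨ p1)
      [Ax] p2 ⊢ p2
    [Ax] p2 ⊢ p2
  [∧I] p2 ⊢ ((p2 ∨ p1) ∧ p2)
    [∨I₁] p2 ⊢ (p2 ∨ p1)
      [Ax] p2 ⊢ p2
    [Ax] p2 ⊢ p2

Result: YES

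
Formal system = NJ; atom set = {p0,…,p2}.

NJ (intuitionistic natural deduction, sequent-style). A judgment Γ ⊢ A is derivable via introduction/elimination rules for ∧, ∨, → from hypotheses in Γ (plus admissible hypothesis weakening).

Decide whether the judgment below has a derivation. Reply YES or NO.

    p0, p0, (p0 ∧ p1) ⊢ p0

Proof tree:
[Wk] p0, p0, (p0 ∧ p1) ⊢ p0
  [Wk] p0, p0 ⊢ p0
    [Ax] p0 ⊢ p0

Result: YES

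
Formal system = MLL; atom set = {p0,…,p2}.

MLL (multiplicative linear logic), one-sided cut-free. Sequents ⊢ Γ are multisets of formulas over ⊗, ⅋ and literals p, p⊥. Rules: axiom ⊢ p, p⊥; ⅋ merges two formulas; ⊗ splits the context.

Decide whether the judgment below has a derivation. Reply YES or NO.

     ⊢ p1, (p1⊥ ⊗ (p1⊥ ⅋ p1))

Proof tree:
[⊗]  ⊢ p1, (p1⊥ ⊗ (p1⊥ ⅋ p1))
  [Ax]  ⊢ p1, p1⊥
  [⅋]  ⊢ (p1⊥ ⅋ p1)
    [Ax]  ⊢ p1, p1⊥

Result: YES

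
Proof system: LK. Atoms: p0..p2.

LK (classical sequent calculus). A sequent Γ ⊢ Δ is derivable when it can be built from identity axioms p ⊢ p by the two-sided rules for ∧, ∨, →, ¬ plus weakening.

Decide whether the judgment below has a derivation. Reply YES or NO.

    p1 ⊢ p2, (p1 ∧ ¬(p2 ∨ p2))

Derivation (root first):
[∧R] p1 ⊢ p2, (p1 ∧ ¬(p2 ∨ p2))
  [Ax] p1 ⊢ p1
  [¬R]  ⊢ p2, ¬(p2 ∨ p2)
    [∨L] (p2 ∨ p2) ⊢ p2
      [Ax] p2 ⊢ p2
      [Ax] p2 ⊢ p2

Result: YES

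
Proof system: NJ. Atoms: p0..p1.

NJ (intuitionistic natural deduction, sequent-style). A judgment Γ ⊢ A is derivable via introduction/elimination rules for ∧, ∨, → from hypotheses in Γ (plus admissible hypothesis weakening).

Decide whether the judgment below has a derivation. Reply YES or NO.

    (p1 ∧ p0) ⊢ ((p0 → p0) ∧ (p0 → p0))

Derivation trace:
[∧I] (p1 ∧ p0) ⊢ ((p0 → p0) ∧ (p0 → p0))
  [→I]  ⊢ (p0 → p0)
    [Ax] p0 ⊢ p0
  [Wk] (p1 ∧ p0) ⊢ (p0 → p0)
    [→I]  ⊢ (p0 → p0)
      [Ax] p0 ⊢ p0

Result: YES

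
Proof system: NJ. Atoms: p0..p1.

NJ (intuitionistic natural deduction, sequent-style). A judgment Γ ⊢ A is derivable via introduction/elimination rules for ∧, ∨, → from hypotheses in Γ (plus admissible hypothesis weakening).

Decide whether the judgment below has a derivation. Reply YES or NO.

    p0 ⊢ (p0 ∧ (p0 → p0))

Derivation (root first):
[∧I] p0 ⊢ (p0 ∧ (p0 → p0))
  [Ax] p0 ⊢ p0
  [→I]  ⊢ (p0 → p0)
    [Ax] p0 ⊢ p0

Result: YES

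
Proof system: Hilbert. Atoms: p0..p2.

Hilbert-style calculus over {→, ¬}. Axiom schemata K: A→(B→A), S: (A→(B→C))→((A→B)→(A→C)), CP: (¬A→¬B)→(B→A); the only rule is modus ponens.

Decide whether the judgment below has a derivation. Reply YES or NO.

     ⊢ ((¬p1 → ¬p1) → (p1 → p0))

Enumerate valuations to refute Γ ⊢ Δ:
  v=000: Γ:[] Δ:[((¬p1 → ¬p1) → (p1 → p0))=T] refutes=False
  v=001: Γ:[] Δ:[((¬p1 → ¬p1) → (p1 → p0))=T] refutes=False
  v=010: Γ:[] Δ:[((¬p1 → ¬p1) → (p1 → p0))=F] refutes=True  ← countermodel

Result: NO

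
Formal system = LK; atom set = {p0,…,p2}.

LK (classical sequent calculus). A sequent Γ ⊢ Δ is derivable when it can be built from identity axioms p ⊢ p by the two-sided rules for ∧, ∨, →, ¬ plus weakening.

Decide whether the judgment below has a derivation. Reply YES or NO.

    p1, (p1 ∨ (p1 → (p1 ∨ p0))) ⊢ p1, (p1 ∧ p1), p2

Proof tree:
[∨L] p1, (p1 ∨ (p1 → (p1 ∨ p0))) ⊢ p1, (p1 ∧ p1), p2
  [∧R] p1 ⊢ (p1 ∧ p1)
    [Ax] p1 ⊢ p1
    [Ax] p1 ⊢ p1
  [→L] p1, (p1 → (p1 ∨ p0)) ⊢ p1, p2
    [Ax] p1 ⊢ p1
    [∨L] p1, (p1 ∨ p0) ⊢ p1, p2
      [WR] p1 ⊢ p1, p2
        [Ax] p1 ⊢ p1
      [WL] p1, p0 ⊢ p1
        [Ax] p1 ⊢ p1

Result: YES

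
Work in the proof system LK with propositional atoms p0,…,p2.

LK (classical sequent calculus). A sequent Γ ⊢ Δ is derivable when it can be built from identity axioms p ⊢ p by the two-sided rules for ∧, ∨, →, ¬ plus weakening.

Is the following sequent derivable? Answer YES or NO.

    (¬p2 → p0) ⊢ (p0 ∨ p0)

Truth-table refutation:
  v=000: Γ:[(¬p2 → p0)=F] Δ:[(p0 ∨ p0)=F] refutes=False
  v=001: Γ:[(¬p2 → p0)=T] Δ:[(p0 ∨ p0)=F] refutes=True  ← countermodel

Result: NO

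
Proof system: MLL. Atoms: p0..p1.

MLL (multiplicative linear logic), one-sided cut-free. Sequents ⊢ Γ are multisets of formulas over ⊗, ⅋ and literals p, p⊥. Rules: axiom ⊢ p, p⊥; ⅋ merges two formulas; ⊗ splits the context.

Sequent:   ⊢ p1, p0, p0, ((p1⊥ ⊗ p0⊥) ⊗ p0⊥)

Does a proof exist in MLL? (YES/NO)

Derivation trace:
[⊗]  ⊢ p1, p0, p0, ((p1⊥ ⊗ p0⊥) ⊗ p0⊥)
  [⊗]  ⊢ p1, p0, (p1⊥ ⊗ p0⊥)
    [Ax]  ⊢ p1, p1⊥
    [Ax]  ⊢ p0, p0⊥
  [Ax]  ⊢ p0, p0⊥

Result: YES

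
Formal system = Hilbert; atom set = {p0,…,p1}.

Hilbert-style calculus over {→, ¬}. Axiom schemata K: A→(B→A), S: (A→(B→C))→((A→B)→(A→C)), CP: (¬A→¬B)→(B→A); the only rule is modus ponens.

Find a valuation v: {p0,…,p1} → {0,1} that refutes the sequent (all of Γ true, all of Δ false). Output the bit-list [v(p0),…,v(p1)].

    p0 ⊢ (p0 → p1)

Truth-table refutation:
  v=00: Γ:[p0=F] Δ:[(p0 → p1)=T] refutes=False
  v=01: Γ:[p0=F] Δ:[(p0 → p1)=T] refutes=False
  v=10: Γ:[p0=T] Δ:[(p0 → p1)=F] refutes=True  ← countermodel

Result: [1, 0]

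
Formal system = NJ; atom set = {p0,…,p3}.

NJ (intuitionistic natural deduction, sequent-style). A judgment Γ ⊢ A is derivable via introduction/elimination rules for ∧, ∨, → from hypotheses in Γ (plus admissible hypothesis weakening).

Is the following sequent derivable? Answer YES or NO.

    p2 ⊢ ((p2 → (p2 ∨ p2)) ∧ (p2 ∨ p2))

Derivation (root first):
[∧I] p2 ⊢ ((p2 → (p2 ∨ p2)) ∧ (p2 ∨ p2))
  [→I]  ⊢ (p2 → (p2 ∨ p2))
    [∨I₂] p2 ⊢ (p2 ∨ p2)
      [Ax] p2 ⊢ p2
  [∨I₂] p2 ⊢ (p2 ∨ p2)
    [Ax] p2 ⊢ p2

Result: YES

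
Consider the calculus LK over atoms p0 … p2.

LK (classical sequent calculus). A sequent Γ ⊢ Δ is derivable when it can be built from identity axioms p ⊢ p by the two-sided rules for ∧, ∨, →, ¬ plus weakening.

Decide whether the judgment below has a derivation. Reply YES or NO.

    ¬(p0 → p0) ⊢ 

Proof tree:
[¬L] ¬(p0 → p0) ⊢ 
  [→R]  ⊢ (p0 → p0)
    [Ax] p0 ⊢ p0

Result: YES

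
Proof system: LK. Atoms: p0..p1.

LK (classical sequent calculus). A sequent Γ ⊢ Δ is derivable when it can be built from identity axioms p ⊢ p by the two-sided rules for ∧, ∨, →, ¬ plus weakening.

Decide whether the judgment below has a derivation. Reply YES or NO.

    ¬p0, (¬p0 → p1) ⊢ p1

Derivation (root first):
[→L] ¬p0, (¬p0 → p1) ⊢ p1
  [¬R] ¬p0 ⊢ ¬p0
    [¬L] p0, ¬p0 ⊢ 
      [Ax] p0 ⊢ p0
  [Ax] p1 ⊢ p1

Result: YES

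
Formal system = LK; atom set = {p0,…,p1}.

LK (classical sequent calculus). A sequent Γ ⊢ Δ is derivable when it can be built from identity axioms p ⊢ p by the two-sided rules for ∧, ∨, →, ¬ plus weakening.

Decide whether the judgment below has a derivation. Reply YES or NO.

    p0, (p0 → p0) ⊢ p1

Search for a countermodel by truth-table:
  v=00: Γ:[p0=F, (p0 → p0)=T] Δ:[p1=F] refutes=False
  v=01: Γ:[p0=F, (p0 → p0)=T] Δ:[p1=T] refutes=False
  v=10: Γ:[p0=T, (p0 → p0)=T] Δ:[p1=F] refutes=True  ← countermodel

Result: NO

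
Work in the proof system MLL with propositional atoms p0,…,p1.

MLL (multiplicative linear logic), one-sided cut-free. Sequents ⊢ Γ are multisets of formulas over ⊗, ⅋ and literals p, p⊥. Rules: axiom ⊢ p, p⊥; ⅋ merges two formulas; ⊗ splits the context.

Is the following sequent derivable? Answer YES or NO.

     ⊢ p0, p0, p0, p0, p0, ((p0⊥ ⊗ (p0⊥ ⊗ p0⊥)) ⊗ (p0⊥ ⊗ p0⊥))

Derivation trace:
[⊗]  ⊢ p0, p0, p0, p0, p0, ((p0⊥ ⊗ (p0⊥ ⊗ p0⊥)) ⊗ (p0⊥ ⊗ p0⊥))
  [⊗]  ⊢ p0, p0, p0, (p0⊥ ⊗ (p0⊥ ⊗ p0⊥))
    [Ax]  ⊢ p0, p0⊥
    [⊗]  ⊢ p0, p0, (p0⊥ ⊗ p0⊥)
      [Ax]  ⊢ p0, p0⊥
      [Ax]  ⊢ p0, p0⊥
  [⊗]  ⊢ p0, p0, (p0⊥ ⊗ p0⊥)
    [Ax]  ⊢ p0, p0⊥
    [Ax]  ⊢ p0, p0⊥

Result: YES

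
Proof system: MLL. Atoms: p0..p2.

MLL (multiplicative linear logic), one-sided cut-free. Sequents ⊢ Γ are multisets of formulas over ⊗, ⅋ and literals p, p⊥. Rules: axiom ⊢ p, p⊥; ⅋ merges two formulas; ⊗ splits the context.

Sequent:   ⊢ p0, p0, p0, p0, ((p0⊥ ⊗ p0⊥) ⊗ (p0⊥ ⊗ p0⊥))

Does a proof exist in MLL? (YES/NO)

Derivation trace:
[⊗]  ⊢ p0, p0, p0, p0, ((p0⊥ ⊗ p0⊥) ⊗ (p0⊥ ⊗ p0⊥))
  [⊗]  ⊢ p0, p0, (p0⊥ ⊗ p0⊥)
    [Ax]  ⊢ p0, p0⊥
    [Ax]  ⊢ p0, p0⊥
  [⊗]  ⊢ p0, p0, (p0⊥ ⊗ p0⊥)
    [Ax]  ⊢ p0, p0⊥
    [Ax]  ⊢ p0, p0⊥

Result: YES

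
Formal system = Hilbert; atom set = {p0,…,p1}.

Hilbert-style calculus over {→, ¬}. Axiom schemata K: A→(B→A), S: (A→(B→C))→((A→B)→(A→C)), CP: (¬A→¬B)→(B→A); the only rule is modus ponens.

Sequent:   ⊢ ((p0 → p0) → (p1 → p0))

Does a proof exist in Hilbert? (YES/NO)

Truth-table refutation:
  v=00: Γ:[] Δ:[((p0 → p0) → (p1 → p0))=T] refutes=False
  v=01: Γ:[] Δ:[((p0 → p0) → (p1 → p0))=F] refutes=True  ← countermodel

Result: NO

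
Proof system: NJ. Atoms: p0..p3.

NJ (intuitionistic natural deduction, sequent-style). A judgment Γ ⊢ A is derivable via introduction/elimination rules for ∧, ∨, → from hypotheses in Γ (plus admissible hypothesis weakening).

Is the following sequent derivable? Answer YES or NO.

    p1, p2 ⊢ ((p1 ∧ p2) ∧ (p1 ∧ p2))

Proof tree:
[∧I] p1, p2 ⊢ ((p1 ∧ p2) ∧ (p1 ∧ p2))
  [Wk] p1, p2, p1 ⊢ (p1 ∧ p2)
    [∧I] p1, p2 ⊢ (p1 ∧ p2)
      [Ax] p1 ⊢ p1
      [Ax] p2 ⊢ p2
  [Wk] p1, p2, p1 ⊢ (p1 ∧ p2)
    [∧I] p1, p2 ⊢ (p1 ∧ p2)
      [Ax] p1 ⊢ p1
      [Ax] p2 ⊢ p2

Result: YES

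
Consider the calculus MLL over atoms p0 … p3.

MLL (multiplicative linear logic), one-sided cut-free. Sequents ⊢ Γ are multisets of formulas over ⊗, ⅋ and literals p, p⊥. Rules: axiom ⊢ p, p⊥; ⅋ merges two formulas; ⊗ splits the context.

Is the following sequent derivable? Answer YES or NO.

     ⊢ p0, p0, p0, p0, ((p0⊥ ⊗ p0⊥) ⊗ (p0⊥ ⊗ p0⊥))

Derivation trace:
[⊗]  ⊢ p0, p0, p0, p0, ((p0⊥ ⊗ p0⊥) ⊗ (p0⊥ ⊗ p0⊥))
  [⊗]  ⊢ p0, p0, (p0⊥ ⊗ p0⊥)
    [Ax]  ⊢ p0, p0⊥
    [Ax]  ⊢ p0, p0⊥
  [⊗]  ⊢ p0, p0, (p0⊥ ⊗ p0⊥)
    [Ax]  ⊢ p0, p0⊥
    [Ax]  ⊢ p0, p0⊥

Result: YES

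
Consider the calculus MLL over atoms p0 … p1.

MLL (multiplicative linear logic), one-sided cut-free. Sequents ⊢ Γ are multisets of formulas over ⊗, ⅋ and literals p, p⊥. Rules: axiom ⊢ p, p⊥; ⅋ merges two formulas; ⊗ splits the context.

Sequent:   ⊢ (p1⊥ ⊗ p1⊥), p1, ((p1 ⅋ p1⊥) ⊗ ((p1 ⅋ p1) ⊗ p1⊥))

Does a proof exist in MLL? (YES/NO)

Proof tree:
[⊗]  ⊢ (p1⊥ ⊗ p1⊥), p1, ((p1 ⅋ p1⊥) ⊗ ((p1 ⅋ p1) ⊗ p1⊥))
  [⅋]  ⊢ (p1 ⅋ p1⊥)
    [Ax]  ⊢ p1, p1⊥
  [⊗]  ⊢ (p1⊥ ⊗ p1⊥), p1, ((p1 ⅋ p1) ⊗ p1⊥)
    [⅋]  ⊢ (p1⊥ ⊗ p1⊥), (p1 ⅋ p1)
      [⊗]  ⊢ p1, p1, (p1⊥ ⊗ p1⊥)
        [Ax]  ⊢ p1, p1⊥
        [Ax]  ⊢ p1, p1⊥
    [Ax]  ⊢ p1, p1⊥

Result: YES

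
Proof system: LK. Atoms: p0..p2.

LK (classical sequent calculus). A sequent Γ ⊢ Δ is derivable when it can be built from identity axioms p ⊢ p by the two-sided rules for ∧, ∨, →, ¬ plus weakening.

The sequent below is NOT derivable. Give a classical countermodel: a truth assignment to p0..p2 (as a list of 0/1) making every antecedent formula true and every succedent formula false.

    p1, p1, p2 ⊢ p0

Truth-table refutation:
  v=000: Γ:[p1=F, p1=F, p2=F] Δ:[p0=F] refutes=False
  v=001: Γ:[p1=F, p1=F, p2=T] Δ:[p0=F] refutes=False
  v=010: Γ:[p1=T, p1=T, p2=F] Δ:[p0=F] refutes=False
  v=011: Γ:[p1=T, p1=T, p2=T] Δ:[p0=F] refutes=True  ← countermodel

Result: [0, 1, 1]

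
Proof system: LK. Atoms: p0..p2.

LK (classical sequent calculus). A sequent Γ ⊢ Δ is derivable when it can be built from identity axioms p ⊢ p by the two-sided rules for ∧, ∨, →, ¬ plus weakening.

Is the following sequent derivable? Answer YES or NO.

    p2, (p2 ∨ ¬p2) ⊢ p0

Truth-table refutation:
  v=000: Γ:[p2=F, (p2 ∨ ¬p2)=T] Δ:[p0=F] refutes=False
  v=001: Γ:[p2=T, (p2 ∨ ¬p2)=T] Δ:[p0=F] refutes=True  ← countermodel

Result: NO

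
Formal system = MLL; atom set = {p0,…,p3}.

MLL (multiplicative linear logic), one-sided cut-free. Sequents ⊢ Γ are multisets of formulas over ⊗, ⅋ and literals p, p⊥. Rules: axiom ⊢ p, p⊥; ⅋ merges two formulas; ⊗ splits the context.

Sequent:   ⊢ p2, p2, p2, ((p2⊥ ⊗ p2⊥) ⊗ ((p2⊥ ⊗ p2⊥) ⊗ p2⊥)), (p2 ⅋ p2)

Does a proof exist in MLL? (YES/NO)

Derivation (root first):
[⅋]  ⊢ p2, p2, p2, ((p2⊥ ⊗ p2⊥) ⊗ ((p2⊥ ⊗ p2⊥) ⊗ p2⊥)), (p2 ⅋ p2)
  [⊗]  ⊢ p2, p2, p2, p2, p2, ((p2⊥ ⊗ p2⊥) ⊗ ((p2⊥ ⊗ p2⊥) ⊗ p2⊥))
    [⊗]  ⊢ p2, p2, (p2⊥ ⊗ p2⊥)
      [Ax]  ⊢ p2, p2⊥
      [Ax]  ⊢ p2, p2⊥
    [⊗]  ⊢ p2, p2, p2, ((p2⊥ ⊗ p2⊥) ⊗ p2⊥)
      [⊗]  ⊢ p2, p2, (p2⊥ ⊗ p2⊥)
        [Ax]  ⊢ p2, p2⊥
        [Ax]  ⊢ p2, p2⊥
      [Ax]  ⊢ p2, p2⊥

Result: YES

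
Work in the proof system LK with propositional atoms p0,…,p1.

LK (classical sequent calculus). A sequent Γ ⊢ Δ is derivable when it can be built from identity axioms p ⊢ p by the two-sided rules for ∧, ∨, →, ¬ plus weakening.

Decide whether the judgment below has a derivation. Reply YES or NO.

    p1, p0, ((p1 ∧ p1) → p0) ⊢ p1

Derivation trace:
[→L] p1, p0, ((p1 ∧ p1) → p0) ⊢ p1
  [∧R] p1, p0 ⊢ (p1 ∧ p1)
    [WL] p1, p0 ⊢ p1
      [Ax] p1 ⊢ p1
    [Ax] p1 ⊢ p1
  [WL] p1, p0 ⊢ p1
    [Ax] p1 ⊢ p1

Result: YES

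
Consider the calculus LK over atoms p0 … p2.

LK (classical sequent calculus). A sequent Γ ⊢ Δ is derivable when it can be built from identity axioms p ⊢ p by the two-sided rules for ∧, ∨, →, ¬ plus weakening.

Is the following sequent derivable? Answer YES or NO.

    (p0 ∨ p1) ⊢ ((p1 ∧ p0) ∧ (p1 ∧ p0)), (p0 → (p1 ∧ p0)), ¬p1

Derivation (root first):
[∨L] (p0 ∨ p1) ⊢ ((p1 ∧ p0) ∧ (p1 ∧ p0)), (p0 → (p1 ∧ p0)), ¬p1
  [¬R] p0 ⊢ ((p1 ∧ p0) ∧ (p1 ∧ p0)), ¬p1
    [∧R] p1, p0 ⊢ ((p1 ∧ p0) ∧ (p1 ∧ p0))
      [∧R] p1, p0 ⊢ (p1 ∧ p0)
        [Ax] p1 ⊢ p1
        [Ax] p0 ⊢ p0
      [∧R] p1, p0 ⊢ (p1 ∧ p0)
        [Ax] p1 ⊢ p1
        [Ax] p0 ⊢ p0
  [→R] p1 ⊢ (p0 → (p1 ∧ p0))
    [∧R] p1, p0 ⊢ (p1 ∧ p0)
      [Ax] p1 ⊢ p1
      [Ax] p0 ⊢ p0

Result: YES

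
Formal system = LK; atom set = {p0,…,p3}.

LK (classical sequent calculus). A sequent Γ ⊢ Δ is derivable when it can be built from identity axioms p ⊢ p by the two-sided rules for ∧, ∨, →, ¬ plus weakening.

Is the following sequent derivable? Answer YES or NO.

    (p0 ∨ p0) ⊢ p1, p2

Enumerate valuations to refute Γ ⊢ Δ:
  v=0000: Γ:[(p0 ∨ p0)=F] Δ:[p1=F, p2=F] refutes=False
  v=0001: Γ:[(p0 ∨ p0)=F] Δ:[p1=F, p2=F] refutes=False
  v=0010: Γ:[(p0 ∨ p0)=F] Δ:[p1=F, p2=T] refutes=False
  v=0011: Γ:[(p0 ∨ p0)=F] Δ:[p1=F, p2=T] refutes=False
  v=0100: Γ:[(p0 ∨ p0)=F] Δ:[p1=T, p2=F] refutes=False
  v=0101: Γ:[(p0 ∨ p0)=F] Δ:[p1=T, p2=F] refutes=False
  v=0110: Γ:[(p0 ∨ p0)=F] Δ:[p1=T, p2=T] refutes=False
  v=0111: Γ:[(p0 ∨ p0)=F] Δ:[p1=T, p2=T] refutes=False
  v=1000: Γ:[(p0 ∨ p0)=T] Δ:[p1=F, p2=F] refutes=True  ← countermodel

Result: NO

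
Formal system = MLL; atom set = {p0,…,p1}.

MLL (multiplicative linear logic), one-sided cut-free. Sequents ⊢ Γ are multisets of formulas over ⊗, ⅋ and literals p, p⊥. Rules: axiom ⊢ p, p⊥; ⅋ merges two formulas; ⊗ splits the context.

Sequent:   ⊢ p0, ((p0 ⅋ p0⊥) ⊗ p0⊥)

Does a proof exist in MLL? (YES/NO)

Proof tree:
[⊗]  ⊢ p0, ((p0 ⅋ p0⊥) ⊗ p0⊥)
  [⅋]  ⊢ (p0 ⅋ p0⊥)
    [Ax]  ⊢ p0, p0⊥
  [Ax]  ⊢ p0, p0⊥

Result: YES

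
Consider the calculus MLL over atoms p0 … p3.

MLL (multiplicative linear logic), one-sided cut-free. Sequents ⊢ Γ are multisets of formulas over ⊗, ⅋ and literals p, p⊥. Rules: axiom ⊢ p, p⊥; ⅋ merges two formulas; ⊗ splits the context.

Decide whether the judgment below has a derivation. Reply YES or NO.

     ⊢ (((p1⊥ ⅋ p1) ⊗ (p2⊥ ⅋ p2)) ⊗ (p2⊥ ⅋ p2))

Derivation (root first):
[⊗]  ⊢ (((p1⊥ ⅋ p1) ⊗ (p2⊥ ⅋ p2)) ⊗ (p2⊥ ⅋ p2))
  [⊗]  ⊢ ((p1⊥ ⅋ p1) ⊗ (p2⊥ ⅋ p2))
    [⅋]  ⊢ (p1⊥ ⅋ p1)
      [Ax]  ⊢ p1, p1⊥
    [⅋]  ⊢ (p2⊥ ⅋ p2)
      [Ax]  ⊢ p2, p2⊥
  [⅋]  ⊢ (p2⊥ ⅋ p2)
    [Ax]  ⊢ p2, p2⊥

Result: YES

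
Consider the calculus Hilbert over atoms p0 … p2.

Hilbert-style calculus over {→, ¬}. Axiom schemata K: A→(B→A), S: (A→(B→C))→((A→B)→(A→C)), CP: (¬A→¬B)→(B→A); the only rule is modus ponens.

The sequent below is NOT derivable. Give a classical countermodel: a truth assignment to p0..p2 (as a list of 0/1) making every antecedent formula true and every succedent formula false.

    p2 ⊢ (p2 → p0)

Search for a countermodel by truth-table:
  v=000: Γ:[p2=F] Δ:[(p2 → p0)=T] refutes=False
  v=001: Γ:[p2=T] Δ:[(p2 → p0)=F] refutes=True  ← countermodel

Result: [0, 0, 1]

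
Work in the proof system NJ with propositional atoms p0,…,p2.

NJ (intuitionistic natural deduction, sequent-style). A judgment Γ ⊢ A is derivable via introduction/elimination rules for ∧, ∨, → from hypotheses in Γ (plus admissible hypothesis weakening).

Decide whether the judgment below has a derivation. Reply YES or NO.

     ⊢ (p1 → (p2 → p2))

Derivation trace:
[→I]  ⊢ (p1 → (p2 → p2))
  [Wk] p1 ⊢ (p2 → p2)
    [→I]  ⊢ (p2 → p2)
      [Ax] p2 ⊢ p2

Result: YES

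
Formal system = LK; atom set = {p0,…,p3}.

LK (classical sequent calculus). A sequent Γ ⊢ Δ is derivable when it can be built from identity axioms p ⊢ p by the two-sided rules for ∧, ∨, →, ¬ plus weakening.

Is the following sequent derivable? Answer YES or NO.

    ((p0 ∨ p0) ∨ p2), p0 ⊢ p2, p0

Proof tree:
[WL] ((p0 ∨ p0) ∨ p2), p0 ⊢ p2, p0
  [∨L] ((p0 ∨ p0) ∨ p2) ⊢ p2, p0
    [∨L] (p0 ∨ p0) ⊢ p0
      [Ax] p0 ⊢ p0
      [Ax] p0 ⊢ p0
    [Ax] p2 ⊢ p2

Result: YES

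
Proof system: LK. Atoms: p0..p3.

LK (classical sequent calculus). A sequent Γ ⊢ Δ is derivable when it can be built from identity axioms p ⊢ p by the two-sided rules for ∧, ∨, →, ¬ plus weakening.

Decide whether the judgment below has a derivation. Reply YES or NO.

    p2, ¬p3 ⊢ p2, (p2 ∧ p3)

Proof tree:
[∧R] p2, ¬p3 ⊢ p2, (p2 ∧ p3)
  [Ax] p2 ⊢ p2
  [¬L] p2, ¬p3 ⊢ p2, p3
    [WR] p2 ⊢ p2, p3, p3
      [WR] p2 ⊢ p2, p3
        [Ax] p2 ⊢ p2

Result: YES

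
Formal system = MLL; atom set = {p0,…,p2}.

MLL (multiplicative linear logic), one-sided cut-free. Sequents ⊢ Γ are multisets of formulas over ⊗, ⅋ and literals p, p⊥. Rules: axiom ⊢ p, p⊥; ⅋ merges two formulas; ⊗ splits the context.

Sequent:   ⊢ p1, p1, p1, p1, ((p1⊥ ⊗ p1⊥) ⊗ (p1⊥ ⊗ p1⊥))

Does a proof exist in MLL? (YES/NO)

Proof tree:
[⊗]  ⊢ p1, p1, p1, p1, ((p1⊥ ⊗ p1⊥) ⊗ (p1⊥ ⊗ p1⊥))
  [⊗]  ⊢ p1, p1, (p1⊥ ⊗ p1⊥)
    [Ax]  ⊢ p1, p1⊥
    [Ax]  ⊢ p1, p1⊥
  [⊗]  ⊢ p1, p1, (p1⊥ ⊗ p1⊥)
    [Ax]  ⊢ p1, p1⊥
    [Ax]  ⊢ p1, p1⊥

Result: YES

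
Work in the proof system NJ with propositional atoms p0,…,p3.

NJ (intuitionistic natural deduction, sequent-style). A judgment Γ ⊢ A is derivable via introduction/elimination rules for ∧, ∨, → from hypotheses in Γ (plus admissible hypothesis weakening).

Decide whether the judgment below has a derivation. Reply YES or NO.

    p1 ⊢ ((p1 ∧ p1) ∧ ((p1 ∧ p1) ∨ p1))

Proof tree:
[∧I] p1 ⊢ ((p1 ∧ p1) ∧ ((p1 ∧ p1) ∨ p1))
  [∧I] p1 ⊢ (p1 ∧ p1)
    [Ax] p1 ⊢ p1
    [Wk] p1, p1 ⊢ p1
      [Ax] p1 ⊢ p1
  [∨I₁] p1 ⊢ ((p1 ∧ p1) ∨ p1)
    [∧I] p1 ⊢ (p1 ∧ p1)
      [Ax] p1 ⊢ p1
      [Wk] p1, p1 ⊢ p1
        [Ax] p1 ⊢ p1

Result: YES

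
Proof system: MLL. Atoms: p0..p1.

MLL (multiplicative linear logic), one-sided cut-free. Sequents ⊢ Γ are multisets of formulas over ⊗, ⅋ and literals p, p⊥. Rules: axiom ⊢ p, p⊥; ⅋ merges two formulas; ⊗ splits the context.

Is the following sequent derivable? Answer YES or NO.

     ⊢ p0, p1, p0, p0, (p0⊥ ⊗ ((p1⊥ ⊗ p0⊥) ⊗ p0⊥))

Derivation trace:
[⊗]  ⊢ p0, p1, p0, p0, (p0⊥ ⊗ ((p1⊥ ⊗ p0⊥) ⊗ p0⊥))
  [Ax]  ⊢ p0, p0⊥
  [⊗]  ⊢ p1, p0, p0, ((p1⊥ ⊗ p0⊥) ⊗ p0⊥)
    [⊗]  ⊢ p1, p0, (p1⊥ ⊗ p0⊥)
      [Ax]  ⊢ p1, p1⊥
      [Ax]  ⊢ p0, p0⊥
    [Ax]  ⊢ p0, p0⊥

Result: YES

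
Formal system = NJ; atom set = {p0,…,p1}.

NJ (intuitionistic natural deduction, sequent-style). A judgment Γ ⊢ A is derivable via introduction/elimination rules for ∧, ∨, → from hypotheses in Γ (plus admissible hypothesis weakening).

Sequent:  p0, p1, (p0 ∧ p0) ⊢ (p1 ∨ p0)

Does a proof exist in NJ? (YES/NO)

Derivation (root first):
[∨I₂] p0, p1, (p0 ∧ p0) ⊢ (p1 ∨ p0)
  [Wk] p0, p1, (p0 ∧ p0) ⊢ p0
    [Wk] p0, p1 ⊢ p0
      [Ax] p0 ⊢ p0

Result: YES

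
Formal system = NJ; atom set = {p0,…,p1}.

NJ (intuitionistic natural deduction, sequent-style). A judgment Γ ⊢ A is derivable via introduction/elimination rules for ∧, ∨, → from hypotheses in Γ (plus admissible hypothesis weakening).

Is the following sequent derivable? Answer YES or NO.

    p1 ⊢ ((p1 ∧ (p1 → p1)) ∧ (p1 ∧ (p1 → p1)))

Proof tree:
[∧I] p1 ⊢ ((p1 ∧ (p1 → p1)) ∧ (p1 ∧ (p1 → p1)))
  [∧I] p1 ⊢ (p1 ∧ (p1 → p1))
    [Ax] p1 ⊢ p1
    [→I]  ⊢ (p1 → p1)
      [Ax] p1 ⊢ p1
  [∧I] p1 ⊢ (p1 ∧ (p1 → p1))
    [Ax] p1 ⊢ p1
    [→I]  ⊢ (p1 → p1)
      [Ax] p1 ⊢ p1

Result: YES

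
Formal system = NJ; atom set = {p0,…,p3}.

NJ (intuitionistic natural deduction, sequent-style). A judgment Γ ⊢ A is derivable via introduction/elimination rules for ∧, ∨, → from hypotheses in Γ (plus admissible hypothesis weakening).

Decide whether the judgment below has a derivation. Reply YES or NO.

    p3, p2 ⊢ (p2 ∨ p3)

Proof tree:
[Wk] p3, p2 ⊢ (p2 ∨ p3)
  [∨I₂] p3 ⊢ (p2 ∨ p3)
    [Ax] p3 ⊢ p3

Result: YES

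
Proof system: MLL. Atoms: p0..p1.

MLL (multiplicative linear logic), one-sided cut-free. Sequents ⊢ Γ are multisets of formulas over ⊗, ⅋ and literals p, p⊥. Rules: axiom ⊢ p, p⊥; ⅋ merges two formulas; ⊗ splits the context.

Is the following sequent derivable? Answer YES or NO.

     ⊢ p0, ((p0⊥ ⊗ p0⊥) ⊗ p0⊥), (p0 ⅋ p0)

Proof tree:
[⅋]  ⊢ p0, ((p0⊥ ⊗ p0⊥) ⊗ p0⊥), (p0 ⅋ p0)
  [⊗]  ⊢ p0, p0, p0, ((p0⊥ ⊗ p0⊥) ⊗ p0⊥)
    [⊗]  ⊢ p0, p0, (p0⊥ ⊗ p0⊥)
      [Ax]  ⊢ p0, p0⊥
      [Ax]  ⊢ p0, p0⊥
    [Ax]  ⊢ p0, p0⊥

Result: YES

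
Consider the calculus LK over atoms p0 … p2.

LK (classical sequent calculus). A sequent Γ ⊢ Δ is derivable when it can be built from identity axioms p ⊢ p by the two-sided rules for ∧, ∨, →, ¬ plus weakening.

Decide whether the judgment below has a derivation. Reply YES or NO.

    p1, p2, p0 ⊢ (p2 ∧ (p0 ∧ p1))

Derivation (root first):
[∧R] p1, p2, p0 ⊢ (p2 ∧ (p0 ∧ p1))
  [Ax] p2 ⊢ p2
  [∧R] p1, p0 ⊢ (p0 ∧ p1)
    [Ax] p0 ⊢ p0
    [Ax] p1 ⊢ p1

Result: YES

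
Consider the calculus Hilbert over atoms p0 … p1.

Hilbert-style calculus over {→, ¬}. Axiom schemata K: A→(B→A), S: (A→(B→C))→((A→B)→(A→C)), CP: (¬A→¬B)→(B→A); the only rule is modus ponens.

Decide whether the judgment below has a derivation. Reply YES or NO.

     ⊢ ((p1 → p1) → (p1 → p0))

Enumerate valuations to refute Γ ⊢ Δ:
  v=00: Γ:[] Δ:[((p1 → p1) → (p1 → p0))=T] refutes=False
  v=01: Γ:[] Δ:[((p1 → p1) → (p1 → p0))=F] refutes=True  ← countermodel

Result: NO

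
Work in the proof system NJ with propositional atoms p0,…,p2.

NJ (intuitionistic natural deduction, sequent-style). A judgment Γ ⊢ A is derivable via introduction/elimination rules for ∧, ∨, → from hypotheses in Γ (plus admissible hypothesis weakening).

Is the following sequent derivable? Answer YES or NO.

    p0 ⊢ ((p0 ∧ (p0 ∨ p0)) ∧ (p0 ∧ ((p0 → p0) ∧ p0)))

Derivation (root first):
[∧I] p0 ⊢ ((p0 ∧ (p0 ∨ p0)) ∧ (p0 ∧ ((p0 → p0) ∧ p0)))
  [∧I] p0 ⊢ (p0 ∧ (p0 ∨ p0))
    [Ax] p0 ⊢ p0
    [∨I₁] p0 ⊢ (p0 ∨ p0)
      [Ax] p0 ⊢ p0
  [∧I] p0 ⊢ (p0 ∧ ((p0 → p0) ∧ p0))
    [Ax] p0 ⊢ p0
    [∧I] p0 ⊢ ((p0 → p0) ∧ p0)
      [→I]  ⊢ (p0 → p0)
        [Ax] p0 ⊢ p0
      [Ax] p0 ⊢ p0

Result: YES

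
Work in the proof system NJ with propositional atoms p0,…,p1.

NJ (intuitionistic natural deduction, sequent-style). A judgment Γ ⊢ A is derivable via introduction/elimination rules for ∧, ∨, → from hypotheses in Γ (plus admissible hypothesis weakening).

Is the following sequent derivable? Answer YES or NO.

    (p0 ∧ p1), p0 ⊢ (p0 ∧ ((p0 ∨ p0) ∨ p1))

Derivation trace:
[∧I] (p0 ∧ p1), p0 ⊢ (p0 ∧ ((p0 ∨ p0) ∨ p1))
  [Ax] p0 ⊢ p0
  [∨I₁] p0, (p0 ∧ p1) ⊢ ((p0 ∨ p0) ∨ p1)
    [Wk] p0, (p0 ∧ p1) ⊢ (p0 ∨ p0)
      [∨I₂] p0 ⊢ (p0 ∨ p0)
        [Ax] p0 ⊢ p0

Result: YES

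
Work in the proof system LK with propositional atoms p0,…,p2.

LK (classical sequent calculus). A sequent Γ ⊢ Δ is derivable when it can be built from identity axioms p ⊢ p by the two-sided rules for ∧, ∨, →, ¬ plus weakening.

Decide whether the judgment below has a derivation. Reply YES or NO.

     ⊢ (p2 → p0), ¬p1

Truth-table refutation:
  v=000: Γ:[] Δ:[(p2 → p0)=T, ¬p1=T] refutes=False
  v=001: Γ:[] Δ:[(p2 → p0)=F, ¬p1=T] refutes=False
  v=010: Γ:[] Δ:[(p2 → p0)=T, ¬p1=F] refutes=False
  v=011: Γ:[] Δ:[(p2 → p0)=F, ¬p1=F] refutes=True  ← countermodel

Result: NO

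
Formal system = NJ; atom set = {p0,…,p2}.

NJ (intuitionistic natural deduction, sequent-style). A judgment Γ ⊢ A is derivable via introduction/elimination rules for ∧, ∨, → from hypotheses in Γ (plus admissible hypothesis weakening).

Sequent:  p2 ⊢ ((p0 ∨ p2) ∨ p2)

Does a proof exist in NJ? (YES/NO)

Derivation (root first):
[∨I₁] p2 ⊢ ((p0 ∨ p2) ∨ p2)
  [∨I₂] p2 ⊢ (p0 ∨ p2)
    [Ax] p2 ⊢ p2

Result: YES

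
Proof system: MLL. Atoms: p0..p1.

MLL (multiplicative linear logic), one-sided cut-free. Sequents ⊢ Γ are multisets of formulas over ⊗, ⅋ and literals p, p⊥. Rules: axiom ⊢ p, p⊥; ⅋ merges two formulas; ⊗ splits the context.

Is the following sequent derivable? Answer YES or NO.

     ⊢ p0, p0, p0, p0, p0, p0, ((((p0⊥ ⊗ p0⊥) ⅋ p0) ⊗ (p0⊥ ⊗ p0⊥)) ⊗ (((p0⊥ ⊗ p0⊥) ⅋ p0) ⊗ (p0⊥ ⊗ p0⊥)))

Derivation (root first):
[⊗]  ⊢ p0, p0, p0, p0, p0, p0, ((((p0⊥ ⊗ p0⊥) ⅋ p0) ⊗ (p0⊥ ⊗ p0⊥)) ⊗ (((p0⊥ ⊗ p0⊥) ⅋ p0) ⊗ (p0⊥ ⊗ p0⊥)))
  [⊗]  ⊢ p0, p0, p0, (((p0⊥ ⊗ p0⊥) ⅋ p0) ⊗ (p0⊥ ⊗ p0⊥))
    [⅋]  ⊢ p0, ((p0⊥ ⊗ p0⊥) ⅋ p0)
      [⊗]  ⊢ p0, p0, (p0⊥ ⊗ p0⊥)
        [Ax]  ⊢ p0, p0⊥
        [Ax]  ⊢ p0, p0⊥
    [⊗]  ⊢ p0, p0, (p0⊥ ⊗ p0⊥)
      [Ax]  ⊢ p0, p0⊥
      [Ax]  ⊢ p0, p0⊥
  [⊗]  ⊢ p0, p0, p0, (((p0⊥ ⊗ p0⊥) ⅋ p0) ⊗ (p0⊥ ⊗ p0⊥))
    [⅋]  ⊢ p0, ((p0⊥ ⊗ p0⊥) ⅋ p0)
      [⊗]  ⊢ p0, p0, (p0⊥ ⊗ p0⊥)
        [Ax]  ⊢ p0, p0⊥
        [Ax]  ⊢ p0, p0⊥
    [⊗]  ⊢ p0, p0, (p0⊥ ⊗ p0⊥)
      [Ax]  ⊢ p0, p0⊥
      [Ax]  ⊢ p0, p0⊥

Result: YES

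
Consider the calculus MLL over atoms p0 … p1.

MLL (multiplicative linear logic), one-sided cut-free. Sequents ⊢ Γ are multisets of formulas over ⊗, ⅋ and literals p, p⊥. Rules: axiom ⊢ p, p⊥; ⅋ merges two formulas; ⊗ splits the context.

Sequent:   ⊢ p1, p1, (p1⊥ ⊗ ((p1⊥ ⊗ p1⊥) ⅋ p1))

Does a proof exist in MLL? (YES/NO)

Proof tree:
[⊗]  ⊢ p1, p1, (p1⊥ ⊗ ((p1⊥ ⊗ p1⊥) ⅋ p1))
  [Ax]  ⊢ p1, p1⊥
  [⅋]  ⊢ p1, ((p1⊥ ⊗ p1⊥) ⅋ p1)
    [⊗]  ⊢ p1, p1, (p1⊥ ⊗ p1⊥)
      [Ax]  ⊢ p1, p1⊥
      [Ax]  ⊢ p1, p1⊥

Result: YES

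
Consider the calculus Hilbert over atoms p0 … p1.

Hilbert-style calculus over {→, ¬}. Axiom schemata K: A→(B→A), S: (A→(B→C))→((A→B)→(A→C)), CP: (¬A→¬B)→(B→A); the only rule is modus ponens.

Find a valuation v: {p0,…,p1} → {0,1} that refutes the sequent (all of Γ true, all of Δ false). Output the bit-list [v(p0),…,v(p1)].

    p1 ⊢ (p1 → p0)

Search for a countermodel by truth-table:
  v=00: Γ:[p1=F] Δ:[(p1 → p0)=T] refutes=False
  v=01: Γ:[p1=T] Δ:[(p1 → p0)=F] refutes=True  ← countermodel

Result: [0, 1]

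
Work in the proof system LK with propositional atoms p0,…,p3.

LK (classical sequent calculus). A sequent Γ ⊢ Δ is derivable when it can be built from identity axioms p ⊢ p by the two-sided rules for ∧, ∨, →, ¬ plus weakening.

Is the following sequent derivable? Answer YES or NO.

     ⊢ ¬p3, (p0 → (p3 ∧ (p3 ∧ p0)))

Proof tree:
[→R]  ⊢ ¬p3, (p0 → (p3 ∧ (p3 ∧ p0)))
  [¬R] p0 ⊢ (p3 ∧ (p3 ∧ p0)), ¬p3
    [∧R] p3, p0 ⊢ (p3 ∧ (p3 ∧ p0))
      [Ax] p3 ⊢ p3
      [∧R] p3, p0 ⊢ (p3 ∧ p0)
        [Ax] p3 ⊢ p3
        [Ax] p0 ⊢ p0

Result: YES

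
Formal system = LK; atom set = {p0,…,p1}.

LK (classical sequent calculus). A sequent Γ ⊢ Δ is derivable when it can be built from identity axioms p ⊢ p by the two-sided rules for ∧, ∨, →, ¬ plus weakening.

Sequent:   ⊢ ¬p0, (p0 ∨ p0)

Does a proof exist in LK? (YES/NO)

Proof tree:
[∨R]  ⊢ ¬p0, (p0 ∨ p0)
  [¬R]  ⊢ p0, p0, ¬p0
    [WR] p0 ⊢ p0, p0
      [Ax] p0 ⊢ p0

Result: YES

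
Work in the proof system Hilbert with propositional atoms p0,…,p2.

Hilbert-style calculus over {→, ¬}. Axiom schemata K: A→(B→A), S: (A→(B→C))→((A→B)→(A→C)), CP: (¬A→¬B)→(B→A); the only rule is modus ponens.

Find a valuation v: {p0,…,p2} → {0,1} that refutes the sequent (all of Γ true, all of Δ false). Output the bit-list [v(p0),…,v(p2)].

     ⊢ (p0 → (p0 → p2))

Enumerate valuations to refute Γ ⊢ Δ:
  v=000: Γ:[] Δ:[(p0 → (p0 → p2))=T] refutes=False
  v=001: Γ:[] Δ:[(p0 → (p0 → p2))=T] refutes=False
  v=010: Γ:[] Δ:[(p0 → (p0 → p2))=T] refutes=False
  v=011: Γ:[] Δ:[(p0 → (p0 → p2))=T] refutes=False
  v=100: Γ:[] Δ:[(p0 → (p0 → p2))=F] refutes=True  ← countermodel

Result: [1, 0, 0]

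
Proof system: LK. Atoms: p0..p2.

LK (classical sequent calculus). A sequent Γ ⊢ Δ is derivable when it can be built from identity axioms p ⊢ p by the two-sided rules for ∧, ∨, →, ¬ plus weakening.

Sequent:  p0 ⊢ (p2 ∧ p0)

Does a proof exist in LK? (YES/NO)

Truth-table refutation:
  v=000: Γ:[p0=F] Δ:[(p2 ∧ p0)=F] refutes=False
  v=001: Γ:[p0=F] Δ:[(p2 ∧ p0)=F] refutes=False
  v=010: Γ:[p0=F] Δ:[(p2 ∧ p0)=F] refutes=False
  v=011: Γ:[p0=F] Δ:[(p2 ∧ p0)=F] refutes=False
  v=100: Γ:[p0=T] Δ:[(p2 ∧ p0)=F] refutes=True  ← countermodel

Result: NO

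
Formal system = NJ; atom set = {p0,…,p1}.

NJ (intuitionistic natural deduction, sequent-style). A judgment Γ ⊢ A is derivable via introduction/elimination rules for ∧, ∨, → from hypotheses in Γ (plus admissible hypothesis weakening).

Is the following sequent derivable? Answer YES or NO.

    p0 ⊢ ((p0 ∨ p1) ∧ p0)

Derivation trace:
[∧I] p0 ⊢ ((p0 ∨ p1) ∧ p0)
  [∨I₁] p0 ⊢ (p0 ∨ p1)
    [Ax] p0 ⊢ p0
  [Ax] p0 ⊢ p0

Result: YES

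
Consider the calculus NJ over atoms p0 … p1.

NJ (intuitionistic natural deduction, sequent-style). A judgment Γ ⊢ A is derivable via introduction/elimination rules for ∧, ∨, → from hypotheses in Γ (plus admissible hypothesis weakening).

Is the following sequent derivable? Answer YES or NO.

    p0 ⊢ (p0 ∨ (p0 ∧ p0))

Derivation trace:
[∨I₂] p0 ⊢ (p0 ∨ (p0 ∧ p0))
  [∧I] p0 ⊢ (p0 ∧ p0)
    [Ax] p0 ⊢ p0
    [Ax] p0 ⊢ p0

Result: YES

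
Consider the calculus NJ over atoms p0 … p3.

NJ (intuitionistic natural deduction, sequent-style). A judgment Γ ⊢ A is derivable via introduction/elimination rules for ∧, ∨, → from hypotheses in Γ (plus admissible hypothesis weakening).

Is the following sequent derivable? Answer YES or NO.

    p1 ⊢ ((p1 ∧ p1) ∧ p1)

Derivation trace:
[∧I] p1 ⊢ ((p1 ∧ p1) ∧ p1)
  [∧I] p1 ⊢ (p1 ∧ p1)
    [Ax] p1 ⊢ p1
    [Ax] p1 ⊢ p1
  [Ax] p1 ⊢ p1

Result: YES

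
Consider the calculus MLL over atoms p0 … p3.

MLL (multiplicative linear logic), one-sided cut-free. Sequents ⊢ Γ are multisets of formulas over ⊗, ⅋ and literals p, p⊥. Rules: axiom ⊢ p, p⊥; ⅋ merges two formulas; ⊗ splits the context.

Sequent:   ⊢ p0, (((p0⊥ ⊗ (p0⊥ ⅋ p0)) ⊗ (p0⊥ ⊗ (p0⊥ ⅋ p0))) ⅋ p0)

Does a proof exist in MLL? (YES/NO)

Proof tree:
[⅋]  ⊢ p0, (((p0⊥ ⊗ (p0⊥ ⅋ p0)) ⊗ (p0⊥ ⊗ (p0⊥ ⅋ p0))) ⅋ p0)
  [⊗]  ⊢ p0, p0, ((p0⊥ ⊗ (p0⊥ ⅋ p0)) ⊗ (p0⊥ ⊗ (p0⊥ ⅋ p0)))
    [⊗]  ⊢ p0, (p0⊥ ⊗ (p0⊥ ⅋ p0))
      [Ax]  ⊢ p0, p0⊥
      [⅋]  ⊢ (p0⊥ ⅋ p0)
        [Ax]  ⊢ p0, p0⊥
    [⊗]  ⊢ p0, (p0⊥ ⊗ (p0⊥ ⅋ p0))
      [Ax]  ⊢ p0, p0⊥
      [⅋]  ⊢ (p0⊥ ⅋ p0)
        [Ax]  ⊢ p0, p0⊥

Result: YES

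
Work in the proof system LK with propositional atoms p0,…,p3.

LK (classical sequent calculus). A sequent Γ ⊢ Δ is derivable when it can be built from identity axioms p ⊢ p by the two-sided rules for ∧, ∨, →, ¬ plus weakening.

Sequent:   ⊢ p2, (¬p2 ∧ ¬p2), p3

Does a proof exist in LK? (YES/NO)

Derivation trace:
[WR]  ⊢ p2, (¬p2 ∧ ¬p2), p3
  [∧R]  ⊢ p2, (¬p2 ∧ ¬p2)
    [¬R]  ⊢ p2, ¬p2
      [Ax] p2 ⊢ p2
    [¬R]  ⊢ p2, ¬p2
      [Ax] p2 ⊢ p2

Result: YES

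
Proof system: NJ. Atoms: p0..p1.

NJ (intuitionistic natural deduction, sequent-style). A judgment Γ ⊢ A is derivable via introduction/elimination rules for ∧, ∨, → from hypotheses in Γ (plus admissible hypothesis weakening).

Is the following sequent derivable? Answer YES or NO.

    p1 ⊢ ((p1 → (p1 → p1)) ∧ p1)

Derivation (root first):
[∧I] p1 ⊢ ((p1 → (p1 → p1)) ∧ p1)
  [→I]  ⊢ (p1 → (p1 → p1))
    [→I] p1 ⊢ (p1 → p1)
      [Wk] p1, p1 ⊢ p1
        [Ax] p1 ⊢ p1
  [Ax] p1 ⊢ p1

Result: YES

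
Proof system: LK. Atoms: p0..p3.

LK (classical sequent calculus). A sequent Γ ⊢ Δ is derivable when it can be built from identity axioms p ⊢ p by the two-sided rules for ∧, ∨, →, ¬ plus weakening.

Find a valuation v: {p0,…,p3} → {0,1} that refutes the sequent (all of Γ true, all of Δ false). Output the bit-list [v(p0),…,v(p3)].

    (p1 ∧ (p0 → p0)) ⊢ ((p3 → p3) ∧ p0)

Enumerate valuations to refute Γ ⊢ Δ:
  v=0000: Γ:[(p1 ∧ (p0 → p0))=F] Δ:[((p3 → p3) ∧ p0)=F] refutes=False
  v=0001: Γ:[(p1 ∧ (p0 → p0))=F] Δ:[((p3 → p3) ∧ p0)=F] refutes=False
  v=0010: Γ:[(p1 ∧ (p0 → p0))=F] Δ:[((p3 → p3) ∧ p0)=F] refutes=False
  v=0011: Γ:[(p1 ∧ (p0 → p0))=F] Δ:[((p3 → p3) ∧ p0)=F] refutes=False
  v=0100: Γ:[(p1 ∧ (p0 → p0))=T] Δ:[((p3 → p3) ∧ p0)=F] refutes=True  ← countermodel

Result: [0, 1, 0, 0]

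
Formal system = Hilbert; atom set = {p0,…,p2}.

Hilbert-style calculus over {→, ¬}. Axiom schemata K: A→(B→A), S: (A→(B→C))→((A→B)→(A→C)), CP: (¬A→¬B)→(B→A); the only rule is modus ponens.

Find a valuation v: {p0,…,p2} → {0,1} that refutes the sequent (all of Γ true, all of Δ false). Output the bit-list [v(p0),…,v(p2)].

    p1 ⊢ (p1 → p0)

Enumerate valuations to refute Γ ⊢ Δ:
  v=000: Γ:[p1=F] Δ:[(p1 → p0)=T] refutes=False
  v=001: Γ:[p1=F] Δ:[(p1 → p0)=T] refutes=False
  v=010: Γ:[p1=T] Δ:[(p1 → p0)=F] refutes=True  ← countermodel

Result: [0, 1, 0]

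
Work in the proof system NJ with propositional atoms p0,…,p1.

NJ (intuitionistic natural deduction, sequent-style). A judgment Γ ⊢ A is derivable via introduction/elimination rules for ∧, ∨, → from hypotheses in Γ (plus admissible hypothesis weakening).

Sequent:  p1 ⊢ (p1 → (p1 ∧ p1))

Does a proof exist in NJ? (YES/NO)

Derivation trace:
[→I] p1 ⊢ (p1 → (p1 ∧ p1))
  [Wk] p1, p1 ⊢ (p1 ∧ p1)
    [∧I] p1 ⊢ (p1 ∧ p1)
      [Ax] p1 ⊢ p1
      [Ax] p1 ⊢ p1

Result: YES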